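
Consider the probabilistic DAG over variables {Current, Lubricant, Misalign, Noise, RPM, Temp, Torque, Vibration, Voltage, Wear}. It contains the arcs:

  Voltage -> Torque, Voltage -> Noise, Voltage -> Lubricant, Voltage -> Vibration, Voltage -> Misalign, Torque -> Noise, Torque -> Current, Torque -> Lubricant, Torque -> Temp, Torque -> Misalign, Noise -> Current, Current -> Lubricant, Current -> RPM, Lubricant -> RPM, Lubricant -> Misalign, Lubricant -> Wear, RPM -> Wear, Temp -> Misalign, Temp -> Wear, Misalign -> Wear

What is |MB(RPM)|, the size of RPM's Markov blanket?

Pa(RPM) = {Current, Lubricant}.
RPM's children: Wear.
Other parents of RPM's children:
  Wear also has parents Lubricant, Misalign, Temp.
MB(RPM) = {Current, Lubricant, Misalign, Temp, Wear}, which has 5 nodes.

5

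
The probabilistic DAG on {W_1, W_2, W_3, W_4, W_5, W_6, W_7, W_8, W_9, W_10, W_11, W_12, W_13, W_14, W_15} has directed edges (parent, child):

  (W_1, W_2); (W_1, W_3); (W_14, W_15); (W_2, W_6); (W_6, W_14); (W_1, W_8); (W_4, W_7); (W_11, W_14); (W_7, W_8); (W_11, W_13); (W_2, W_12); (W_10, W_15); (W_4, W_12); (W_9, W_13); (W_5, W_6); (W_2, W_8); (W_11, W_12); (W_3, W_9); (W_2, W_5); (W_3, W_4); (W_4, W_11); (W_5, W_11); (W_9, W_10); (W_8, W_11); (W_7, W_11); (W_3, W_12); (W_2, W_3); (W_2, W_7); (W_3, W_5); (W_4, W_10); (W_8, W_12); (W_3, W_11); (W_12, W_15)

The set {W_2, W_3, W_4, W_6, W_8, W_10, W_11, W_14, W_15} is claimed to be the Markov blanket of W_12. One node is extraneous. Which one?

By definition, MB(W_12) is built from W_12's parents, W_12's children, and the co-parents of W_12.
Ch(W_12) = {W_15}.
Pa(W_12) = {W_2, W_3, W_4, W_8, W_11}.
Other parents of W_12's children:
  W_15 also has parents W_10, W_14.
MB(W_12) = {W_2, W_3, W_4, W_8, W_10, W_11, W_14, W_15}.
W_6 is neither a parent, child, nor co-parent of W_12, so it does not belong.

W_6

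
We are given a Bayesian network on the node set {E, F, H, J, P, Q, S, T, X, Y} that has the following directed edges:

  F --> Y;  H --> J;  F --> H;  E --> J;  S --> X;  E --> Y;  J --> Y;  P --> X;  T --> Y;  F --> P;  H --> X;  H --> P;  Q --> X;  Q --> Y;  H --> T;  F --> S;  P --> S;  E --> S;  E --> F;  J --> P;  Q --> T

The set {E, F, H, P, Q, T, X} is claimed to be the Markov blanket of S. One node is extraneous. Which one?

T

Parents of S: E, F, P.
S has child X.
For each child, the remaining parents (spouses of S):
  parents(X) \ {S} = {H, P, Q}.
MB(S) = {E, F, H, P, Q, X}.
T is neither a parent, child, nor co-parent of S, so it does not belong.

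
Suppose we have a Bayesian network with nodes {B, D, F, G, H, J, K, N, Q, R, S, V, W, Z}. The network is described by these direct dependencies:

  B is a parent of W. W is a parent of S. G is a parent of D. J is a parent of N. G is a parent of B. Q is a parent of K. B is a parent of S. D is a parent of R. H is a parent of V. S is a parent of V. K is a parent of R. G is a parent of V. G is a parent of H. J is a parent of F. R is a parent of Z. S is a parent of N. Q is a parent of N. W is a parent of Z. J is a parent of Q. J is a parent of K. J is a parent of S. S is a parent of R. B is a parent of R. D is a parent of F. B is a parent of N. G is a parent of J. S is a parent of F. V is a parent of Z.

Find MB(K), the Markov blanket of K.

K's parents: J, Q.
Ch(K) = {R}.
For each child, the remaining parents (spouses of K):
  R also has parents B, D, S.
Union: {J, Q} ∪ {R} ∪ {B, D, S} = {B, D, J, Q, R, S}.

{B, D, J, Q, R, S}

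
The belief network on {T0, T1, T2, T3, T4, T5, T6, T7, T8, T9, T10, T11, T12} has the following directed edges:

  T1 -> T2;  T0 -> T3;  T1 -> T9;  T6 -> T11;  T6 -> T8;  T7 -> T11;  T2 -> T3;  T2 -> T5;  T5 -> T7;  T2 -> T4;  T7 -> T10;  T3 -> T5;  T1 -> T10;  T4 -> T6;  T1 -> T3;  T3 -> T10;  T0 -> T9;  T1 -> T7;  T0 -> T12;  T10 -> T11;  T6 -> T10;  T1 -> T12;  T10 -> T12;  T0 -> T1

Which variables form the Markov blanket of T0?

A node's Markov blanket = Pa ∪ Ch ∪ (parents of Ch other than the node itself).
Ch(T0) = {T1, T3, T9, T12}.
Pa(T0) = {}.
Parents of each child, excluding T0:
  T1: —
  T3: T1, T2
  T9: T1
  T12: T1, T10
Union: {} ∪ {T1, T3, T9, T12} ∪ {T1, T2, T10} = {T1, T2, T3, T9, T10, T12}.

{T1, T2, T3, T9, T10, T12}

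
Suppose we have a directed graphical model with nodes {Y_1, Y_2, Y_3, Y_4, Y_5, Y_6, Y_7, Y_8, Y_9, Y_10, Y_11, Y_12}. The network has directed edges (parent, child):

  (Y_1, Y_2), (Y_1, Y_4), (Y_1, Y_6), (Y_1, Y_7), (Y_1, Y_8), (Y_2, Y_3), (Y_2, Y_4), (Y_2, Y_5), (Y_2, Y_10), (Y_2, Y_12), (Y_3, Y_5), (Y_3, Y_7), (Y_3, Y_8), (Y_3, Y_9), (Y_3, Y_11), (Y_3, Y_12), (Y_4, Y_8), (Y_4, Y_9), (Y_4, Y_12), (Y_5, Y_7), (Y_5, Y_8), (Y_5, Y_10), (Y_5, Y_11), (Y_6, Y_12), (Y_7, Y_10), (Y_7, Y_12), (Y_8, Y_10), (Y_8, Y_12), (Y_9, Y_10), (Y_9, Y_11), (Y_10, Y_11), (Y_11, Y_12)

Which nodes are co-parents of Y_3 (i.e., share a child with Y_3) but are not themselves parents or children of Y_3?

Children of Y_3: Y_5, Y_7, Y_8, Y_9, Y_11, Y_12.
  Y_5 also has parent Y_2.
  Y_7 also has parents Y_1, Y_5.
  Y_8 also has parents Y_1, Y_4, Y_5.
  Y_9 also has parent Y_4.
  parents(Y_11) \ {Y_3} = {Y_5, Y_9, Y_10}.
  Y_12's other parents are Y_2, Y_4, Y_6, Y_7, Y_8, Y_11.
Excluding nodes already adjacent to Y_3 (Y_2, Y_5, Y_7, Y_8, Y_9, Y_11, Y_12), the co-parent-only contribution is {Y_1, Y_4, Y_6, Y_10}.

{Y_1, Y_4, Y_6, Y_10}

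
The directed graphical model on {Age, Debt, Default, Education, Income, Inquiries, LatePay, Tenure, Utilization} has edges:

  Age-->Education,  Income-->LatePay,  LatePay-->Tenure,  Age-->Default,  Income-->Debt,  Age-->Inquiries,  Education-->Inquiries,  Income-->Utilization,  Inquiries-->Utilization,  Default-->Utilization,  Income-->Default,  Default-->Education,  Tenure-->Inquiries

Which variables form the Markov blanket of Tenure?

By definition, MB(Tenure) is built from Tenure's parents, Tenure's children, and the co-parents of Tenure.
Pa(Tenure) = {LatePay}.
Children of Tenure: Inquiries.
For each child, the remaining parents (spouses of Tenure):
  Inquiries also has parents Age, Education.
So the Markov blanket of Tenure is {Age, Education, Inquiries, LatePay}.

{Age, Education, Inquiries, LatePay}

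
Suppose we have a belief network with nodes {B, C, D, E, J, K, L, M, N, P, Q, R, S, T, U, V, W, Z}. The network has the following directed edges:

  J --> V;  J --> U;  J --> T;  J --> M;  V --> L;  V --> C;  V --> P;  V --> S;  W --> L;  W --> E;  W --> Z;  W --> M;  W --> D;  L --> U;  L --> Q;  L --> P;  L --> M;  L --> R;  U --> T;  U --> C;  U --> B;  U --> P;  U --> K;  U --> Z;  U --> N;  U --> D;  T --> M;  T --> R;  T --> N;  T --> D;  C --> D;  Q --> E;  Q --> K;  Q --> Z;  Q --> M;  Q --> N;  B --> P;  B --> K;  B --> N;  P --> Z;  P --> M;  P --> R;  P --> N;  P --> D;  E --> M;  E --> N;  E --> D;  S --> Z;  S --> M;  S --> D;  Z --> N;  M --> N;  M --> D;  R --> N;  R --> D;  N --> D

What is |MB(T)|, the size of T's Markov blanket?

The Markov blanket of a node is its parents, its children, and the other parents of its children.
T has parents J, U.
Ch(T) = {D, M, N, R}.
Other parents of T's children:
  parents(M) \ {T} = {E, J, L, P, Q, S, W}.
  R also has parents L, P.
  parents(N) \ {T} = {B, E, M, P, Q, R, U, Z}.
  parents(D) \ {T} = {C, E, M, N, P, R, S, U, W}.
MB(T) = {B, C, D, E, J, L, M, N, P, Q, R, S, U, W, Z}, which has 15 nodes.

15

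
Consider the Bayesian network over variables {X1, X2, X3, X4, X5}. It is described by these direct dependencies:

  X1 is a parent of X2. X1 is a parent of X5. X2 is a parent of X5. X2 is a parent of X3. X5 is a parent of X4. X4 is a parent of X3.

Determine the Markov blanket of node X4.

A node's Markov blanket = Pa ∪ Ch ∪ (parents of Ch other than the node itself).
X4's parents: X5.
X4's children: X3.
For each child, the remaining parents (spouses of X4):
  X3's other parent is X2.
So the Markov blanket of X4 is {X2, X3, X5}.

{X2, X3, X5}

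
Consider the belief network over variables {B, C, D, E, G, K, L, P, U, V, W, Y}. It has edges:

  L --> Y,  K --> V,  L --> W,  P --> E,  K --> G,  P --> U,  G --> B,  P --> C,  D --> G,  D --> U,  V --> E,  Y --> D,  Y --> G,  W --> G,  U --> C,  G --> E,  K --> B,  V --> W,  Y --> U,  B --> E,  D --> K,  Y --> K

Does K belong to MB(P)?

Parents of P: none.
P has children C, E, U.
Other parents of P's children:
  U also has parents D, Y.
  C's other parent is U.
  E's other parents are B, G, V.
MB(P) = {B, C, D, E, G, U, V, Y}; K is not in this set.

No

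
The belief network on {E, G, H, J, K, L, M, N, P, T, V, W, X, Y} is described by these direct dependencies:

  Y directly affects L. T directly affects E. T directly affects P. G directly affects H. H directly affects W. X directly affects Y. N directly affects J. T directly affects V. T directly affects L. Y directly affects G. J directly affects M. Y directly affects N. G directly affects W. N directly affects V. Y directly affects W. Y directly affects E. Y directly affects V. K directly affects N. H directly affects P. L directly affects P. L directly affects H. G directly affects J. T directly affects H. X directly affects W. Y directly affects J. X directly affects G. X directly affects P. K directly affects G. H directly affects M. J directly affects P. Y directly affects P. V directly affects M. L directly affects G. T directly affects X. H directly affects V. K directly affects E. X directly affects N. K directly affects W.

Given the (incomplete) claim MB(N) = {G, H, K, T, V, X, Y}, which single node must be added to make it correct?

By definition, MB(N) is built from N's parents, N's children, and the co-parents of N.
N has parents K, X, Y.
N has children J, V.
Co-parents of N (other parents of its children):
  J: G, Y
  V: H, T, Y
MB(N) = {G, H, J, K, T, V, X, Y}.
Comparing with the claimed set, J is missing.

J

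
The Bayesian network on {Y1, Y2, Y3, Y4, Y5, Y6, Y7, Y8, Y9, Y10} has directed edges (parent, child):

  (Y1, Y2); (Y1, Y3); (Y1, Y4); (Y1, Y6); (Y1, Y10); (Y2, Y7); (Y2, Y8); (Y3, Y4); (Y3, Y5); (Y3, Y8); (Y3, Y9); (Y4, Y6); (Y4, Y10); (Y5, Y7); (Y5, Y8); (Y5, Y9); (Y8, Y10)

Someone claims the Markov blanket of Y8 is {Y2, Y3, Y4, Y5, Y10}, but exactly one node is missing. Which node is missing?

Y8's parents: Y2, Y3, Y5.
Y8's children: Y10.
Parents of each child, excluding Y8:
  parents(Y10) \ {Y8} = {Y1, Y4}.
MB(Y8) = {Y1, Y2, Y3, Y4, Y5, Y10}.
Comparing with the claimed set, Y1 is missing.

Y1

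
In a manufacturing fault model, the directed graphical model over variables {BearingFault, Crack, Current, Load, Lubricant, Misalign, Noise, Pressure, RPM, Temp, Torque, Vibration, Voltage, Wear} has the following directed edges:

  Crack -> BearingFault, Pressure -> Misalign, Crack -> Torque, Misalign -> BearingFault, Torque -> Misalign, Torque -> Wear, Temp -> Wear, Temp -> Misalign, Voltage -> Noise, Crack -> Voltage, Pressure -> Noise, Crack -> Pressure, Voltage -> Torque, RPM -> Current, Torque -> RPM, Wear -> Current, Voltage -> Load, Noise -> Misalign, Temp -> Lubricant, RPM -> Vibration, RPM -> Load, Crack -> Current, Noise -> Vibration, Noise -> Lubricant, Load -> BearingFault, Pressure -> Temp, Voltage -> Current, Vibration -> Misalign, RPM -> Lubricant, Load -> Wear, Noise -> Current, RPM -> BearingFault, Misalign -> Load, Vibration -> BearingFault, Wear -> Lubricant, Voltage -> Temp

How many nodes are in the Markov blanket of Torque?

By definition, MB(Torque) is built from Torque's parents, Torque's children, and the co-parents of Torque.
Ch(Torque) = {Misalign, RPM, Wear}.
Torque's parents: Crack, Voltage.
For each child, the remaining parents (spouses of Torque):
  RPM: —
  Misalign: Noise, Pressure, Temp, Vibration
  Wear: Load, Temp
MB(Torque) = {Crack, Load, Misalign, Noise, Pressure, RPM, Temp, Vibration, Voltage, Wear}, which has 10 nodes.

10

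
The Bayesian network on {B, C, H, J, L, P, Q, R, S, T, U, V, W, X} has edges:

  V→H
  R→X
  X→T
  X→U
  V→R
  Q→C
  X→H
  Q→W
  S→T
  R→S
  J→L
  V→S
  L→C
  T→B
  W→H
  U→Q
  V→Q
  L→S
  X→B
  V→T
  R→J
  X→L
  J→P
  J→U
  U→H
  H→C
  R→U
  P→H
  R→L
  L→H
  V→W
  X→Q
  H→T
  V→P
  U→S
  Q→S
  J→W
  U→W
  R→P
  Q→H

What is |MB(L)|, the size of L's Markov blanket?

11

Recall MB(v) = parents ∪ children ∪ spouses, where spouses are the other parents of v's children.
Parents of L: J, R, X.
Children of L: C, H, S.
Parents of each child, excluding L:
  S: Q, R, U, V
  H: P, Q, U, V, W, X
  C: H, Q
MB(L) = {C, H, J, P, Q, R, S, U, V, W, X}, which has 11 nodes.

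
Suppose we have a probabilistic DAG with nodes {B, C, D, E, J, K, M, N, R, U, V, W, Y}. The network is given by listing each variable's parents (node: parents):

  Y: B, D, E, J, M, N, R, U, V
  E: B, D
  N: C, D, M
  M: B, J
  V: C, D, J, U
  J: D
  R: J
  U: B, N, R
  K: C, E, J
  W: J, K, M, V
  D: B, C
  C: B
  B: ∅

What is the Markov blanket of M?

{B, C, D, E, J, K, N, R, U, V, W, Y}

Recall MB(v) = parents ∪ children ∪ spouses, where spouses are the other parents of v's children.
M has children N, W, Y.
Parents of M: B, J.
Parents of each child, excluding M:
  N: C, D
  W: J, K, V
  Y: B, D, E, J, N, R, U, V
Union: {B, J} ∪ {N, W, Y} ∪ {B, C, D, E, J, K, N, R, U, V} = {B, C, D, E, J, K, N, R, U, V, W, Y}.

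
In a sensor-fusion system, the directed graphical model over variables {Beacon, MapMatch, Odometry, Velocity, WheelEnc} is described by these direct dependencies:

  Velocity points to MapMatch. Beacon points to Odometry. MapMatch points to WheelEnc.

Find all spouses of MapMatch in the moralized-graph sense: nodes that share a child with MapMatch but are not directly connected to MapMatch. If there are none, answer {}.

{}

Children of MapMatch: WheelEnc.
  WheelEnc: no additional parents.
Excluding nodes already adjacent to MapMatch (Velocity, WheelEnc), the co-parent-only contribution is {}.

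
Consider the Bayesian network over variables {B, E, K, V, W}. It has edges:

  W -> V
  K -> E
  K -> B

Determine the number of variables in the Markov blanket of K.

A node's Markov blanket = Pa ∪ Ch ∪ (parents of Ch other than the node itself).
Ch(K) = {B, E}.
Parents of K: none.
Parents of each child, excluding K:
  E has no other parent.
  B: no additional parents.
MB(K) = {B, E}, which has 2 nodes.

2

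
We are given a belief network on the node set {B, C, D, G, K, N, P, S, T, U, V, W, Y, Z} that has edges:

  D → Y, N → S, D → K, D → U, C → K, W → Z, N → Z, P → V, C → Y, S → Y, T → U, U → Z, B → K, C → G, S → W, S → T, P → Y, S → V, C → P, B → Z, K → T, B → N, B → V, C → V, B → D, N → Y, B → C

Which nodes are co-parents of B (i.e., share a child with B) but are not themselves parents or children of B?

{P, S, U, W}

Children of B: C, D, K, N, V, Z.
  C: —
  D: —
  K: C, D
  N: —
  V: C, P, S
  Z: N, U, W
Excluding nodes already adjacent to B (C, D, K, N, V, Z), the co-parent-only contribution is {P, S, U, W}.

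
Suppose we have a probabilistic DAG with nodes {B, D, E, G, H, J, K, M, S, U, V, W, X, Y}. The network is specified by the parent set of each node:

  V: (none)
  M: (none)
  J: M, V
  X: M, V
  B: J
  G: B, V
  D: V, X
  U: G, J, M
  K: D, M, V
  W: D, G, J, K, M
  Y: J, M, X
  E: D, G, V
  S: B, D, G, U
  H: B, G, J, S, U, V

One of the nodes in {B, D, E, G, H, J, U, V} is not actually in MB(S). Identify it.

By definition, MB(S) is built from S's parents, S's children, and the co-parents of S.
Parents of S: B, D, G, U.
S has child H.
Co-parents of S (other parents of its children):
  H: B, G, J, U, V
MB(S) = {B, D, G, H, J, U, V}.
E is neither a parent, child, nor co-parent of S, so it does not belong.

E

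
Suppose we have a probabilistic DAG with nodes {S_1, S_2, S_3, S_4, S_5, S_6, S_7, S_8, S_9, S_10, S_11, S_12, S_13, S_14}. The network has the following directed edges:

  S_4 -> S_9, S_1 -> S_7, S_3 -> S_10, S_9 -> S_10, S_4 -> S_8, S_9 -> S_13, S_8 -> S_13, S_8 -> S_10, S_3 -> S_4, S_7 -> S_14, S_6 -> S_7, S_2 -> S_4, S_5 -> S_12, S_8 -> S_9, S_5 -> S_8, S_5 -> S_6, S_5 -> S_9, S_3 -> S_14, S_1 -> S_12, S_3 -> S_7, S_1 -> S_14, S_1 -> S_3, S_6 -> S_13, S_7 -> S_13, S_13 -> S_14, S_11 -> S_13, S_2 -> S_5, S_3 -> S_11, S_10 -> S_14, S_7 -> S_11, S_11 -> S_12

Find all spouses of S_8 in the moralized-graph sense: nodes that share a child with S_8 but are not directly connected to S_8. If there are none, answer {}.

{S_3, S_6, S_7, S_11}

Children of S_8: S_9, S_10, S_13.
  S_9's other parents are S_4, S_5.
  parents(S_10) \ {S_8} = {S_3, S_9}.
  parents(S_13) \ {S_8} = {S_6, S_7, S_9, S_11}.
Excluding nodes already adjacent to S_8 (S_4, S_5, S_9, S_10, S_13), the co-parent-only contribution is {S_3, S_6, S_7, S_11}.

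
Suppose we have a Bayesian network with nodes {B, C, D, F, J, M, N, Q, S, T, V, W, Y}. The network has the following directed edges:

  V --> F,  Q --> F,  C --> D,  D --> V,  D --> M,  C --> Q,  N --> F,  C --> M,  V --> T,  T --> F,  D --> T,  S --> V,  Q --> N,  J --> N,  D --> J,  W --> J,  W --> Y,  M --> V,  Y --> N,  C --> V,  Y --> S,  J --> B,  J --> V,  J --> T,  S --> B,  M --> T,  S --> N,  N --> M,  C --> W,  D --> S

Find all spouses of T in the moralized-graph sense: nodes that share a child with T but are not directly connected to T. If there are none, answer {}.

{N, Q}

Children of T: F.
  parents(F) \ {T} = {N, Q, V}.
Excluding nodes already adjacent to T (D, F, J, M, V), the co-parent-only contribution is {N, Q}.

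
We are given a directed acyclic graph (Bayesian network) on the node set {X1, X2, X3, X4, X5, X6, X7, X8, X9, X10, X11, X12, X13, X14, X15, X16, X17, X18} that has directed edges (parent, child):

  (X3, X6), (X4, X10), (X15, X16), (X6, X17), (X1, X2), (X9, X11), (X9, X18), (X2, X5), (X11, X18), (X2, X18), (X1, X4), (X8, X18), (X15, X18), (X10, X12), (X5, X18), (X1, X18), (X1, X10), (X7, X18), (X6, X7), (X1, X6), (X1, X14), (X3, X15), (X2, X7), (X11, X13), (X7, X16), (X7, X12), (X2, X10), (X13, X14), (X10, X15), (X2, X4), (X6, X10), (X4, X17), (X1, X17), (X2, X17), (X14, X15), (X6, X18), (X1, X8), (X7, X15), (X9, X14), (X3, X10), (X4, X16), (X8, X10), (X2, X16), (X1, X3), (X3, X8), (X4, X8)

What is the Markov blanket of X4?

A node's Markov blanket = Pa ∪ Ch ∪ (parents of Ch other than the node itself).
X4 has parents X1, X2.
X4's children: X8, X10, X16, X17.
Parents of each child, excluding X4:
  X8's other parents are X1, X3.
  parents(X10) \ {X4} = {X1, X2, X3, X6, X8}.
  X16 also has parents X2, X7, X15.
  X17 also has parents X1, X2, X6.
MB(X4) = {X1, X2, X3, X6, X7, X8, X10, X15, X16, X17}.

{X1, X2, X3, X6, X7, X8, X10, X15, X16, X17}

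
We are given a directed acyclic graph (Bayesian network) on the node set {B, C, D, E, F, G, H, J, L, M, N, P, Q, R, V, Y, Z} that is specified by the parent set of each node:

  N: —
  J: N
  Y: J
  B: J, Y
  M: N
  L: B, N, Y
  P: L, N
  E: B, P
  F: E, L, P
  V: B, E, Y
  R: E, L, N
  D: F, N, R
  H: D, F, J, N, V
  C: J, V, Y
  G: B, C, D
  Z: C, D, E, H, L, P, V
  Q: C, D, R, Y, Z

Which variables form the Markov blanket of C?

Pa(C) = {J, V, Y}.
Children of C: G, Q, Z.
Parents of each child, excluding C:
  G: B, D
  Z: D, E, H, L, P, V
  Q: D, R, Y, Z
So the Markov blanket of C is {B, D, E, G, H, J, L, P, Q, R, V, Y, Z}.

{B, D, E, G, H, J, L, P, Q, R, V, Y, Z}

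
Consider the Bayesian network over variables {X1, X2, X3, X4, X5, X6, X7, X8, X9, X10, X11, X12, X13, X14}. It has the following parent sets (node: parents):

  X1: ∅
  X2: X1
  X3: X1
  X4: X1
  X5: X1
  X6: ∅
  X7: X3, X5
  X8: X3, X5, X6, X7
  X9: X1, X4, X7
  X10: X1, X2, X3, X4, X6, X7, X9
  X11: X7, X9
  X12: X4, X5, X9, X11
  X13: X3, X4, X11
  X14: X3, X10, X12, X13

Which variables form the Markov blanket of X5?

Recall MB(v) = parents ∪ children ∪ spouses, where spouses are the other parents of v's children.
X5 has parent X1.
Children of X5: X7, X8, X12.
Other parents of X5's children:
  X7: X3
  X8: X3, X6, X7
  X12: X4, X9, X11
Taking the union gives {X1, X3, X4, X6, X7, X8, X9, X11, X12}.

{X1, X3, X4, X6, X7, X8, X9, X11, X12}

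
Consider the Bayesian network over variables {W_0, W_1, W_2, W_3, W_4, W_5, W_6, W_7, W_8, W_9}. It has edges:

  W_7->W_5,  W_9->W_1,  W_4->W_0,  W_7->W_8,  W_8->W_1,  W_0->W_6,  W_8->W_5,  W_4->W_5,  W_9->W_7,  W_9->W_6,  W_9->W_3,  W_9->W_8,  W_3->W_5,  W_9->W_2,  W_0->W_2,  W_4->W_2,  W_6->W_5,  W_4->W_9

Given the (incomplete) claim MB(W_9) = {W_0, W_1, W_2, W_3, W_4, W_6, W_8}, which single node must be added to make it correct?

The Markov blanket of a node is its parents, its children, and the other parents of its children.
Pa(W_9) = {W_4}.
W_9 has children W_1, W_2, W_3, W_6, W_7, W_8.
Co-parents of W_9 (other parents of its children):
  parents(W_2) \ {W_9} = {W_0, W_4}.
  W_7: no additional parents.
  W_8's other parent is W_7.
  W_3 has no other parent.
  W_6's other parent is W_0.
  parents(W_1) \ {W_9} = {W_8}.
MB(W_9) = {W_0, W_1, W_2, W_3, W_4, W_6, W_7, W_8}.
Comparing with the claimed set, W_7 is missing.

W_7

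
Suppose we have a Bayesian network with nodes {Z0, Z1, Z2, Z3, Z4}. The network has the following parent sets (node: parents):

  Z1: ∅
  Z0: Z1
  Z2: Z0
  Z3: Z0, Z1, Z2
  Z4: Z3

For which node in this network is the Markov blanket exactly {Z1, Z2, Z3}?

Z0

The target node must have every member of {Z1, Z2, Z3} as a parent, child, or co-parent, and no others.
Parents of Z0: Z1; children: Z2, Z3; co-parents: Z1, Z2.
These exactly cover the given set, so the node is Z0.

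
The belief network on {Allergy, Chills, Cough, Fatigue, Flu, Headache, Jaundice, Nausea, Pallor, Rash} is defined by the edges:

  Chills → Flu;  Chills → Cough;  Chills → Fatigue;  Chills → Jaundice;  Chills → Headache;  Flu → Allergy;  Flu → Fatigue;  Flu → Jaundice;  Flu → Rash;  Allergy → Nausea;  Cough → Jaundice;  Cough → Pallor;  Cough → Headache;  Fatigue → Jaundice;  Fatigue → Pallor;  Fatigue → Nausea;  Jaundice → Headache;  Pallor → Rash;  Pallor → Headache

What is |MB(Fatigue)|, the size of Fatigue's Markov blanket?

7

Fatigue has parents Chills, Flu.
Fatigue's children: Jaundice, Nausea, Pallor.
Other parents of Fatigue's children:
  Jaundice also has parents Chills, Cough, Flu.
  Pallor's other parent is Cough.
  Nausea also has parent Allergy.
MB(Fatigue) = {Allergy, Chills, Cough, Flu, Jaundice, Nausea, Pallor}, which has 7 nodes.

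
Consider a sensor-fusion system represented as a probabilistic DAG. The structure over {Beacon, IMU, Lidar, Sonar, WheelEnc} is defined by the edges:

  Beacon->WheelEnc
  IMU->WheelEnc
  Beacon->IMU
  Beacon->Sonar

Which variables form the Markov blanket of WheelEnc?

Parents of WheelEnc: Beacon, IMU.
Children of WheelEnc: none.
WheelEnc has no children, so there are no co-parents.
So the Markov blanket of WheelEnc is {Beacon, IMU}.

{Beacon, IMU}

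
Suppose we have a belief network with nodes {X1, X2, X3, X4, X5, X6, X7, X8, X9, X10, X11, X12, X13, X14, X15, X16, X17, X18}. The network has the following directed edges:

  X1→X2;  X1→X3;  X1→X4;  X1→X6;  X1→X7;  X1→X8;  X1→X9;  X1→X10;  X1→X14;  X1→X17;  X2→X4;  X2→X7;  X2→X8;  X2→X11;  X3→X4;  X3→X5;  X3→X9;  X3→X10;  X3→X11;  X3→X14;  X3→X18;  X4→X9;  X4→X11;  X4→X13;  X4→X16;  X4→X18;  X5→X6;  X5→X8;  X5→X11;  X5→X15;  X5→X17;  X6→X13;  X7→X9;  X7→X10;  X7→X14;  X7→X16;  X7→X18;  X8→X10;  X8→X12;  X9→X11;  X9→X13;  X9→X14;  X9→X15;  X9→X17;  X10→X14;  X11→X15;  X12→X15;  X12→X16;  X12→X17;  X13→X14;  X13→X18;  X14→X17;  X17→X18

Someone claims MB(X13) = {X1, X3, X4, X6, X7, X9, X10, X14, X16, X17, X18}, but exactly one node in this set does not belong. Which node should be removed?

Pa(X13) = {X4, X6, X9}.
Ch(X13) = {X14, X18}.
Co-parents of X13 (other parents of its children):
  X14: X1, X3, X7, X9, X10
  X18: X3, X4, X7, X17
MB(X13) = {X1, X3, X4, X6, X7, X9, X10, X14, X17, X18}.
X16 is neither a parent, child, nor co-parent of X13, so it does not belong.

X16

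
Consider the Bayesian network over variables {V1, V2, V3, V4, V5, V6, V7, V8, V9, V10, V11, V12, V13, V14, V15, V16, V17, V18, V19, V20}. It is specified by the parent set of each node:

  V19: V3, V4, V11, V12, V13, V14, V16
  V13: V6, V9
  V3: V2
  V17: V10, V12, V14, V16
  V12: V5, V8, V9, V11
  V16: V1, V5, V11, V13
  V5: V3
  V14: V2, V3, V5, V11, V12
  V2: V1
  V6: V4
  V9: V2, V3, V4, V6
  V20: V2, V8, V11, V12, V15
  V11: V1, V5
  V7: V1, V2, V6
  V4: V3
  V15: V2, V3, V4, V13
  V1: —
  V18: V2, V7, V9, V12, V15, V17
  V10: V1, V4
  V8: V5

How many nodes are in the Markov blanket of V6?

The Markov blanket of a node is its parents, its children, and the other parents of its children.
Parents of V6: V4.
Ch(V6) = {V7, V9, V13}.
Co-parents of V6 (other parents of its children):
  V7: V1, V2
  V9: V2, V3, V4
  V13: V9
MB(V6) = {V1, V2, V3, V4, V7, V9, V13}, which has 7 nodes.

7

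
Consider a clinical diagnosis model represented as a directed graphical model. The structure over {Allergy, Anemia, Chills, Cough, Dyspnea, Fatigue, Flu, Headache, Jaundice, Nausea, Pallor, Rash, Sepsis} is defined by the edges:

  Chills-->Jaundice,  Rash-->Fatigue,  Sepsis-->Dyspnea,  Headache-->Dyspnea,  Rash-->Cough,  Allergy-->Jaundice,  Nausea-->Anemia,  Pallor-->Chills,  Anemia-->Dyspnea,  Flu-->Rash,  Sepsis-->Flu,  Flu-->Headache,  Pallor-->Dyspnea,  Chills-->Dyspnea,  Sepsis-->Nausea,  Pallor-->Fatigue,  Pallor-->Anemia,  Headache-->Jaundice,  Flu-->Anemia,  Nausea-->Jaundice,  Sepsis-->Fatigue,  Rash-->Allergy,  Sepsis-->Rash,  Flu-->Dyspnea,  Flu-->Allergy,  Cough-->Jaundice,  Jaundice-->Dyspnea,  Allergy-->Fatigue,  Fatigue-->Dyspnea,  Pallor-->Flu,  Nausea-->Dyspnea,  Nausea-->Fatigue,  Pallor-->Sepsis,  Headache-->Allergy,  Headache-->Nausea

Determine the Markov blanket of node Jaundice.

Recall MB(v) = parents ∪ children ∪ spouses, where spouses are the other parents of v's children.
Jaundice has parents Allergy, Chills, Cough, Headache, Nausea.
Ch(Jaundice) = {Dyspnea}.
Parents of each child, excluding Jaundice:
  parents(Dyspnea) \ {Jaundice} = {Anemia, Chills, Fatigue, Flu, Headache, Nausea, Pallor, Sepsis}.
So the Markov blanket of Jaundice is {Allergy, Anemia, Chills, Cough, Dyspnea, Fatigue, Flu, Headache, Nausea, Pallor, Sepsis}.

{Allergy, Anemia, Chills, Cough, Dyspnea, Fatigue, Flu, Headache, Nausea, Pallor, Sepsis}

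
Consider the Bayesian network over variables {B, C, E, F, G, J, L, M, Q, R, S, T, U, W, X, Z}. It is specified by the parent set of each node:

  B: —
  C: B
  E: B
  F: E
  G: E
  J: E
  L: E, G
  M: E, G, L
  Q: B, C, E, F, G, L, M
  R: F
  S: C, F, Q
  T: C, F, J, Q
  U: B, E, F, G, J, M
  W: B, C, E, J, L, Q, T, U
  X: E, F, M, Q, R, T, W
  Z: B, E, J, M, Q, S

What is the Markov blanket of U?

Recall MB(v) = parents ∪ children ∪ spouses, where spouses are the other parents of v's children.
U's parents: B, E, F, G, J, M.
Ch(U) = {W}.
Other parents of U's children:
  W also has parents B, C, E, J, L, Q, T.
So the Markov blanket of U is {B, C, E, F, G, J, L, M, Q, T, W}.

{B, C, E, F, G, J, L, M, Q, T, W}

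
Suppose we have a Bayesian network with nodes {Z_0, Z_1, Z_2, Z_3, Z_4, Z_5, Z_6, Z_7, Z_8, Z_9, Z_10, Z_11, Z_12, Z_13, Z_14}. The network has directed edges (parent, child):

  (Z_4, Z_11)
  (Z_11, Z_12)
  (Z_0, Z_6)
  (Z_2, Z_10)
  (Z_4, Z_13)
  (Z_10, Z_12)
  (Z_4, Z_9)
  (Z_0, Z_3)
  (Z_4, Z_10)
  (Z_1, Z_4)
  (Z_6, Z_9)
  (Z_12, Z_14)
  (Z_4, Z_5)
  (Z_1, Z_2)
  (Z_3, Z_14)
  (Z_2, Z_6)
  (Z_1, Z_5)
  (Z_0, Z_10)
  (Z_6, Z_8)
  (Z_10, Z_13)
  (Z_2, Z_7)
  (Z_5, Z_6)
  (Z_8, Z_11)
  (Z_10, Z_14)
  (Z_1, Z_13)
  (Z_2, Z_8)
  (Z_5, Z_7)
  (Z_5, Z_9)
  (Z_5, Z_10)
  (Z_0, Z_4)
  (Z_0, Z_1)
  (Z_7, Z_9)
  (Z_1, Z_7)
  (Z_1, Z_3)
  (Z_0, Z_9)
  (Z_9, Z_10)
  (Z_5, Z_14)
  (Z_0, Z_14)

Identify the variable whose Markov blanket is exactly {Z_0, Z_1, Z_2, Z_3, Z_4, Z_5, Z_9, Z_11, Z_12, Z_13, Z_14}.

The target node must have every member of {Z_0, Z_1, Z_2, Z_3, Z_4, Z_5, Z_9, Z_11, Z_12, Z_13, Z_14} as a parent, child, or co-parent, and no others.
Parents of Z_10: Z_0, Z_2, Z_4, Z_5, Z_9; children: Z_12, Z_13, Z_14; co-parents: Z_0, Z_1, Z_3, Z_4, Z_5, Z_11, Z_12.
These exactly cover the given set, so the node is Z_10.

Z_10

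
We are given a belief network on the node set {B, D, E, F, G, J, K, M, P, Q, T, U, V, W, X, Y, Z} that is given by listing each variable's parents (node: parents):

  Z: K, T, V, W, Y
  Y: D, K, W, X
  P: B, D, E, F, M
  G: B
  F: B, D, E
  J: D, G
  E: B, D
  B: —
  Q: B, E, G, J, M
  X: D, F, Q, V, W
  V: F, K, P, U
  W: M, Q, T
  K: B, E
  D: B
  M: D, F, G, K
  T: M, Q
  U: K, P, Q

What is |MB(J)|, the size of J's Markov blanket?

Children of J: Q.
J's parents: D, G.
Parents of each child, excluding J:
  Q: B, E, G, M
MB(J) = {B, D, E, G, M, Q}, which has 6 nodes.

6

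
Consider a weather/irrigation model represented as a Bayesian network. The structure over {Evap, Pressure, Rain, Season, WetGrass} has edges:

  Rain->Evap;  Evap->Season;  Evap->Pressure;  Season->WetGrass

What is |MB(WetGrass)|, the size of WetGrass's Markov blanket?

Recall MB(v) = parents ∪ children ∪ spouses, where spouses are the other parents of v's children.
Pa(WetGrass) = {Season}.
Children of WetGrass: none.
WetGrass has no children, so there are no co-parents.
MB(WetGrass) = {Season}, which has 1 node.

1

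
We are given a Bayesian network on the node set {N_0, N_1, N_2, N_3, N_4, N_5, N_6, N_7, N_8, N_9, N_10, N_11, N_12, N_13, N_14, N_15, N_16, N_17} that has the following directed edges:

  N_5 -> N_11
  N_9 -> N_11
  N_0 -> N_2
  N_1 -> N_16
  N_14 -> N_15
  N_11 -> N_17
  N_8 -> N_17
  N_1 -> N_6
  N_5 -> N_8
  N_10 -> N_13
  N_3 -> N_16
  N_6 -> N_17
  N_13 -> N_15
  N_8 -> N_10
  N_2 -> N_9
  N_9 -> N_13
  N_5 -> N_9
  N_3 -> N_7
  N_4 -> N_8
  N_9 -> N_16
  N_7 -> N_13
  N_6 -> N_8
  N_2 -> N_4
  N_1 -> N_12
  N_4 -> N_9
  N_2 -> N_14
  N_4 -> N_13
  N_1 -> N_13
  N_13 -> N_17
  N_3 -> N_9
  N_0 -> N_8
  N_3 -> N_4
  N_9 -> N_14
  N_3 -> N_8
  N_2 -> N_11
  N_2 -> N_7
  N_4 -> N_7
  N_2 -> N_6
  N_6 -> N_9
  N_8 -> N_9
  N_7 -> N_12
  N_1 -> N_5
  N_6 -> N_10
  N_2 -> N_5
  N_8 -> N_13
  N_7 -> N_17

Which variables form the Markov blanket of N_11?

{N_2, N_5, N_6, N_7, N_8, N_9, N_13, N_17}

Pa(N_11) = {N_2, N_5, N_9}.
Children of N_11: N_17.
Other parents of N_11's children:
  N_17: N_6, N_7, N_8, N_13
Taking the union gives {N_2, N_5, N_6, N_7, N_8, N_9, N_13, N_17}.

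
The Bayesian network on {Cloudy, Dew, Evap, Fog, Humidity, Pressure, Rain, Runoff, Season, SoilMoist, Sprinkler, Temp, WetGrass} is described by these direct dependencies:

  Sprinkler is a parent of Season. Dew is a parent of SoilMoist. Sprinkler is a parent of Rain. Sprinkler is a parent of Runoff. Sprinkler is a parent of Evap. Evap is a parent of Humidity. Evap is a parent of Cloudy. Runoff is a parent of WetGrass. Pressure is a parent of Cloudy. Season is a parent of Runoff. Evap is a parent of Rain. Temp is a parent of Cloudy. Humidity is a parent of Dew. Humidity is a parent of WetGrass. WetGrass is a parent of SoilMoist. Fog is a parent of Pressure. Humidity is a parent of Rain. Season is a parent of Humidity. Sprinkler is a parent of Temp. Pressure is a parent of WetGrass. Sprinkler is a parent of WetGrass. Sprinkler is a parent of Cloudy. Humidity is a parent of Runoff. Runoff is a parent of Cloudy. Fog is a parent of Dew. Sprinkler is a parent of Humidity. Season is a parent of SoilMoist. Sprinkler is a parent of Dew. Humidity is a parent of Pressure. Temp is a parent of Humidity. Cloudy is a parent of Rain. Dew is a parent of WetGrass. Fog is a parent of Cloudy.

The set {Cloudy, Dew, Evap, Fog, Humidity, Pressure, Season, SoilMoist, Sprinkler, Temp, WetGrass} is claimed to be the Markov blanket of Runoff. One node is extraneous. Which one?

Runoff has parents Humidity, Season, Sprinkler.
Runoff's children: Cloudy, WetGrass.
For each child, the remaining parents (spouses of Runoff):
  Cloudy: Evap, Fog, Pressure, Sprinkler, Temp
  WetGrass: Dew, Humidity, Pressure, Sprinkler
MB(Runoff) = {Cloudy, Dew, Evap, Fog, Humidity, Pressure, Season, Sprinkler, Temp, WetGrass}.
SoilMoist is neither a parent, child, nor co-parent of Runoff, so it does not belong.

SoilMoist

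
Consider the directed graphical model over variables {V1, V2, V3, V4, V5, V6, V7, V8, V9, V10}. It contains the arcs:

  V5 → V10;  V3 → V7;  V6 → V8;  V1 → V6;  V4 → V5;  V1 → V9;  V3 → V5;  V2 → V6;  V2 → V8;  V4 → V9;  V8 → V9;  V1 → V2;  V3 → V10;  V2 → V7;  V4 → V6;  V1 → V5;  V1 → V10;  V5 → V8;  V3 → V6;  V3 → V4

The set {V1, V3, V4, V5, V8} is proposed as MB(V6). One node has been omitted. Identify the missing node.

V2

Children of V6: V8.
Pa(V6) = {V1, V2, V3, V4}.
Co-parents of V6 (other parents of its children):
  V8: V2, V5
MB(V6) = {V1, V2, V3, V4, V5, V8}.
Comparing with the claimed set, V2 is missing.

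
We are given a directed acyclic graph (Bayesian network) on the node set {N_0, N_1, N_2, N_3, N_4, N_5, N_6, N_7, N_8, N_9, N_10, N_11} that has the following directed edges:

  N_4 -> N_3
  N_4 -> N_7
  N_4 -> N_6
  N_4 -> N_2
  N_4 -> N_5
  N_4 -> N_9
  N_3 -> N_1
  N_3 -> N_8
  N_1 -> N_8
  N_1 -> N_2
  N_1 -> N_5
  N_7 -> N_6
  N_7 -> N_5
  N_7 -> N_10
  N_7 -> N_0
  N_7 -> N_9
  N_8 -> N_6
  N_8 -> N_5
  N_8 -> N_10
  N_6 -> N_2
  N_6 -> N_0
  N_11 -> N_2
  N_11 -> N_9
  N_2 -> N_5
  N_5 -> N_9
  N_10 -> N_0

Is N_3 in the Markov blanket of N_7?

By definition, MB(N_7) is built from N_7's parents, N_7's children, and the co-parents of N_7.
Pa(N_7) = {N_4}.
N_7 has children N_0, N_5, N_6, N_9, N_10.
Other parents of N_7's children:
  N_6's other parents are N_4, N_8.
  parents(N_5) \ {N_7} = {N_1, N_2, N_4, N_8}.
  parents(N_10) \ {N_7} = {N_8}.
  parents(N_0) \ {N_7} = {N_6, N_10}.
  N_9's other parents are N_4, N_5, N_11.
MB(N_7) = {N_0, N_1, N_2, N_4, N_5, N_6, N_8, N_9, N_10, N_11}; N_3 is not in this set.

No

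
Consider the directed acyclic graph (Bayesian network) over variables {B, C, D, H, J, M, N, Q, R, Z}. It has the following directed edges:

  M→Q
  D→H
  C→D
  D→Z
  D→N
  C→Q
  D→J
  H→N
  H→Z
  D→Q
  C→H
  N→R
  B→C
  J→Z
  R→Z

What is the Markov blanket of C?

C's parents: B.
Children of C: D, H, Q.
Co-parents of C (other parents of its children):
  D has no other parent.
  parents(H) \ {C} = {D}.
  Q also has parents D, M.
Taking the union gives {B, D, H, M, Q}.

{B, D, H, M, Q}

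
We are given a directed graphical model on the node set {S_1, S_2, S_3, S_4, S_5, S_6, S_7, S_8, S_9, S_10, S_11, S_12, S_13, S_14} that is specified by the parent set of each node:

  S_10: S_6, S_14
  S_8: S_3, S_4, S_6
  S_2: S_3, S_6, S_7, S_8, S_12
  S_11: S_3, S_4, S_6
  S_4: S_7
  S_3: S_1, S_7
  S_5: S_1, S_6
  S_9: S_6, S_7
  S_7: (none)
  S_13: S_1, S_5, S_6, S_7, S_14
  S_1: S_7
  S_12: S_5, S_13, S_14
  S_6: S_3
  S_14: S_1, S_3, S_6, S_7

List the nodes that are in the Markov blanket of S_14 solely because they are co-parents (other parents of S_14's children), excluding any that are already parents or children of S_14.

{S_5}

Children of S_14: S_10, S_12, S_13.
  S_10: S_6
  S_13: S_1, S_5, S_6, S_7
  S_12: S_5, S_13
Excluding nodes already adjacent to S_14 (S_1, S_3, S_6, S_7, S_10, S_12, S_13), the co-parent-only contribution is {S_5}.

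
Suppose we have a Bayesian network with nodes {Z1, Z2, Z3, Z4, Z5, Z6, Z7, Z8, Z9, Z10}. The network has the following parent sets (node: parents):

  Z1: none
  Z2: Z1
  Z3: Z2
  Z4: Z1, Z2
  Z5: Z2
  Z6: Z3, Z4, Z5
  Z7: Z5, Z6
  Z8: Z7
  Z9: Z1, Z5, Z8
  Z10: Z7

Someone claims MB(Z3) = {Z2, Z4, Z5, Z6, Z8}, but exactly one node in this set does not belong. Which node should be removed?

Z8

The Markov blanket of a node is its parents, its children, and the other parents of its children.
Z3's parents: Z2.
Ch(Z3) = {Z6}.
Other parents of Z3's children:
  parents(Z6) \ {Z3} = {Z4, Z5}.
MB(Z3) = {Z2, Z4, Z5, Z6}.
Z8 is neither a parent, child, nor co-parent of Z3, so it does not belong.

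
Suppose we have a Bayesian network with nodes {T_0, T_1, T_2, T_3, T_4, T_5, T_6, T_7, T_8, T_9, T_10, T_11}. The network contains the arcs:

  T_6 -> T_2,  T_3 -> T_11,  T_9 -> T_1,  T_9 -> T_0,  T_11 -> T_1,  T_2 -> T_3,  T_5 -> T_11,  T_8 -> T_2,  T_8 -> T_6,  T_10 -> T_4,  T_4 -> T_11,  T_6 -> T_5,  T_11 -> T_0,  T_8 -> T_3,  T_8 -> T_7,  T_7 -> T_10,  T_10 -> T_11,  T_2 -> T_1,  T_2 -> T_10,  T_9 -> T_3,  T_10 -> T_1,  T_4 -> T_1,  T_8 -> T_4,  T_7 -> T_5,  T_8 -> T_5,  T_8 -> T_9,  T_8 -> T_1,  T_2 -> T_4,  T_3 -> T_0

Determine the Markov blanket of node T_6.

{T_2, T_5, T_7, T_8}

The Markov blanket of a node is its parents, its children, and the other parents of its children.
T_6 has children T_2, T_5.
Pa(T_6) = {T_8}.
Co-parents of T_6 (other parents of its children):
  T_2 also has parent T_8.
  T_5's other parents are T_7, T_8.
Union: {T_8} ∪ {T_2, T_5} ∪ {T_7, T_8} = {T_2, T_5, T_7, T_8}.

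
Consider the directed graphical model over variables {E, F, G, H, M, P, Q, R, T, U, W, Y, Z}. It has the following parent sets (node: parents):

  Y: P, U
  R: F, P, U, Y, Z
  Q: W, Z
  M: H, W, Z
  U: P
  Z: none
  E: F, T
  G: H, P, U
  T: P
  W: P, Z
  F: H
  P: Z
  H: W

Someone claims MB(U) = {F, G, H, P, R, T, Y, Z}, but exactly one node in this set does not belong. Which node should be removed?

Recall MB(v) = parents ∪ children ∪ spouses, where spouses are the other parents of v's children.
Ch(U) = {G, R, Y}.
U has parent P.
Other parents of U's children:
  Y's other parent is P.
  parents(G) \ {U} = {H, P}.
  parents(R) \ {U} = {F, P, Y, Z}.
MB(U) = {F, G, H, P, R, Y, Z}.
T is neither a parent, child, nor co-parent of U, so it does not belong.

T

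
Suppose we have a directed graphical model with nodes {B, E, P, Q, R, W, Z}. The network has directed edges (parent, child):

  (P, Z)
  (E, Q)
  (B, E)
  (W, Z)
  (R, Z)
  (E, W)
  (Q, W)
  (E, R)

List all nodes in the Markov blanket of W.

{E, P, Q, R, Z}

By definition, MB(W) is built from W's parents, W's children, and the co-parents of W.
Ch(W) = {Z}.
W's parents: E, Q.
Parents of each child, excluding W:
  Z also has parents P, R.
MB(W) = {E, P, Q, R, Z}.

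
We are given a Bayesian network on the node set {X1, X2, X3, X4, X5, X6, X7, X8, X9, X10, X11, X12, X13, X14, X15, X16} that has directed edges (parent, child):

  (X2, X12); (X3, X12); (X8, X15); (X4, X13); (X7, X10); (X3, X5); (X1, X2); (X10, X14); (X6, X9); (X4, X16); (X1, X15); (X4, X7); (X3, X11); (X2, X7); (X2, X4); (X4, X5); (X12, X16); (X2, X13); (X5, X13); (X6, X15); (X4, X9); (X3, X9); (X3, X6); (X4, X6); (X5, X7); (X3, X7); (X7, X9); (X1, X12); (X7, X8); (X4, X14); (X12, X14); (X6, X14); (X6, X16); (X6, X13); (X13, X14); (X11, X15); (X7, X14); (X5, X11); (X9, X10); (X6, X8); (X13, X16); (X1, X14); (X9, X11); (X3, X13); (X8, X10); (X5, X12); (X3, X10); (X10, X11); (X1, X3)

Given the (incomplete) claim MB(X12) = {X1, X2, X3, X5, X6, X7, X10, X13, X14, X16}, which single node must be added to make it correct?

Parents of X12: X1, X2, X3, X5.
Ch(X12) = {X14, X16}.
Co-parents of X12 (other parents of its children):
  parents(X14) \ {X12} = {X1, X4, X6, X7, X10, X13}.
  X16 also has parents X4, X6, X13.
MB(X12) = {X1, X2, X3, X4, X5, X6, X7, X10, X13, X14, X16}.
Comparing with the claimed set, X4 is missing.

X4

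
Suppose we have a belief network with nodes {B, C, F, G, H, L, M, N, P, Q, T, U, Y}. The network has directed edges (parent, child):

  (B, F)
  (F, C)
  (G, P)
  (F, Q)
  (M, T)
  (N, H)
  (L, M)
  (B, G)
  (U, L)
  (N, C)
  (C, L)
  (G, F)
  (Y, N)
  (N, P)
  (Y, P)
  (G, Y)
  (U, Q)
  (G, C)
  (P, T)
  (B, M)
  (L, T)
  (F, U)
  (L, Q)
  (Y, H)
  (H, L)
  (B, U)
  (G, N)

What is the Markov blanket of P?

Recall MB(v) = parents ∪ children ∪ spouses, where spouses are the other parents of v's children.
Parents of P: G, N, Y.
P has child T.
For each child, the remaining parents (spouses of P):
  T: L, M
Union: {G, N, Y} ∪ {T} ∪ {L, M} = {G, L, M, N, T, Y}.

{G, L, M, N, T, Y}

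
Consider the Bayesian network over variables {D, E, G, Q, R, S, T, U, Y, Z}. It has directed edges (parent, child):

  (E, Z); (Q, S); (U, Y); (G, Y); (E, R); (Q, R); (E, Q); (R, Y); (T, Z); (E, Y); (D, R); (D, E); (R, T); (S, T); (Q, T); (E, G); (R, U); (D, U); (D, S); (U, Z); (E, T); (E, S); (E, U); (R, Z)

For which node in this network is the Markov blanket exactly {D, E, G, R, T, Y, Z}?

U

The target node must have every member of {D, E, G, R, T, Y, Z} as a parent, child, or co-parent, and no others.
Parents of U: D, E, R; children: Y, Z; co-parents: E, G, R, T.
These exactly cover the given set, so the node is U.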